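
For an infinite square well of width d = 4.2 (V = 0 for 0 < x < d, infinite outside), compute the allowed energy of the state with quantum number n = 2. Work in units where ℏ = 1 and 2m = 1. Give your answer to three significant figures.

E = 2.24

The infinite-well eigenfunctions ψ_n = √(2/d) sin(nπx/d) vanish at both walls, giving E_n = n²π²ℏ²/(2md²).
E_2 = 2² × π² / (2 × 0.5 × 4.2²) = 2.238.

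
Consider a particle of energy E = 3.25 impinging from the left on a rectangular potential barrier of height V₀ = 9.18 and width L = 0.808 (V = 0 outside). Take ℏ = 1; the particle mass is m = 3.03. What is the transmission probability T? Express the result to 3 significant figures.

Since E < V₀ the interior solution is evanescent with decay constant κ = √(2m(V₀ − E))/ℏ = 5.995.
κL = 4.844, sinh(κL) = 63.46.
The exact tunnelling result is T⁻¹ = 1 + V₀² sinh²(κL) / [4E(V₀ − E)] = 4404, so T = 0.000227.

T = 0.000227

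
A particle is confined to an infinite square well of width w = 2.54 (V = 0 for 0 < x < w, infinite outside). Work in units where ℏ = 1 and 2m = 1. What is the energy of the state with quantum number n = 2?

E = 6.12

The infinite-well eigenfunctions ψ_n = √(2/w) sin(nπx/w) vanish at both walls, giving E_n = n²π²ℏ²/(2mw²).
E_2 = 2² × π² / (2 × 0.5 × 2.54²) = 6.119.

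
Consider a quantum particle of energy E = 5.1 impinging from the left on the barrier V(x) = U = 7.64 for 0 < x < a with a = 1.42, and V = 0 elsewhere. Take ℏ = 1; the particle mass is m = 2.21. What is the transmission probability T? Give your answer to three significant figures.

T = 0.000262

E < U: inside the barrier ψ ∝ e^{±κx} with κ = √(2m(U − E))/ℏ = 3.351.
κa = 4.758, sinh(κa) = 58.25.
The exact tunnelling result is T⁻¹ = 1 + U² sinh²(κa) / [4E(U − E)] = 3823, so T = 0.000262.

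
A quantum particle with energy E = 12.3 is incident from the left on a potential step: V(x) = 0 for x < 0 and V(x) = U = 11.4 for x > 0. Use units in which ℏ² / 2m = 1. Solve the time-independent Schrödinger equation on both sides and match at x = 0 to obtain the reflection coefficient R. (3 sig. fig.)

The wavenumbers are k₁ = √(2mE)/ℏ = 3.507 on the left and k₂ = √(2m(E − U))/ℏ = 0.9487 on the right.
Matching ψ and ψ′ at x = 0 gives r = (k₁ − k₂)/(k₁ + k₂), so R = r² = 0.3297 and T = 1 − R = 0.6703.

R = 0.330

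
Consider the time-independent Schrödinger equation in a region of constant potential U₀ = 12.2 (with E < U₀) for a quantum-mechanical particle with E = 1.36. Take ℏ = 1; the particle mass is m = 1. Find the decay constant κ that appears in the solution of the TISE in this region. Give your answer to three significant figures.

κ = 4.66

Since E < U₀ the TISE in this region is ψ'' = κ²ψ with κ = √(2m(U₀ − E))/ℏ.
κ = √(2 × 1 × 10.84) = 4.656.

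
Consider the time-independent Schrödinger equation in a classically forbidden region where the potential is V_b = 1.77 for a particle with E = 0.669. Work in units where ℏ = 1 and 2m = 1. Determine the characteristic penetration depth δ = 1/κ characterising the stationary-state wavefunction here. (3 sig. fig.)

δ = 0.953

Since E < V_b the TISE in this region is ψ'' = κ²ψ with κ = √(2m(V_b − E))/ℏ.
κ = √(2 × 0.5 × 1.101) = 1.049. The penetration depth is δ = 1/κ = 0.953.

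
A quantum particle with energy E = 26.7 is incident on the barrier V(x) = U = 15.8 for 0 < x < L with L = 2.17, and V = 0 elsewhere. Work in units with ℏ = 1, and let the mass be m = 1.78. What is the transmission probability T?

T = 0.876

E > U: inside the barrier k₂ = √(2m(E − U))/ℏ = 6.229, k₂L = 13.52.
Matching at both interfaces gives T⁻¹ = 1 + U² sin²(k₂L) / [4E(E − U)] = 1.142, hence T = 0.876.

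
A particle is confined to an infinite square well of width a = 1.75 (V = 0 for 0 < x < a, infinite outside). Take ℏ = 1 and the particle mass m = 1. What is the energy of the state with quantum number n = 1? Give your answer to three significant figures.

Requiring ψ(0) = ψ(a) = 0 quantises k = nπ/a, hence E_n = ℏ²k²/2m = n²π²ℏ²/(2ma²).
E_1 = 1² × π² / (2 × 1 × 1.75²) = 1.611.

E = 1.61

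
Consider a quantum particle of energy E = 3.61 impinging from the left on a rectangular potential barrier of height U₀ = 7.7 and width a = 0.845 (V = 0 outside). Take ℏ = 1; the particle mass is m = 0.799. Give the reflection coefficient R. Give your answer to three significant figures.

R = 0.948

E < U₀: inside the barrier ψ ∝ e^{±κx} with κ = √(2m(U₀ − E))/ℏ = 2.557.
κa = 2.160, sinh(κa) = 4.279.
Matching ψ, ψ′ at both faces gives T = [1 + U₀² sinh²(κa) / (4E(U₀ − E))]⁻¹ = 1/19.38 = 0.0516.
R = 1 − T = 0.948.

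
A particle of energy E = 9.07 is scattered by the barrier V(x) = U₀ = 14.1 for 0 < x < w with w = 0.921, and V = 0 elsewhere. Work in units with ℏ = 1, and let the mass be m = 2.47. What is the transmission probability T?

T = 0.000378

E < U₀: inside the barrier ψ ∝ e^{±κx} with κ = √(2m(U₀ − E))/ℏ = 4.985.
κw = 4.591, sinh(κw) = 49.29.
The exact tunnelling result is T⁻¹ = 1 + U₀² sinh²(κw) / [4E(U₀ − E)] = 2648, so T = 0.000378.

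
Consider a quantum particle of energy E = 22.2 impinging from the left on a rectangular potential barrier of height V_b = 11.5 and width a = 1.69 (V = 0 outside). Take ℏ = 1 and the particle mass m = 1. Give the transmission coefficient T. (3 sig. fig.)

T = 0.878

E > V_b: inside the barrier k₂ = √(2m(E − V_b))/ℏ = 4.626, k₂a = 7.818.
T = [1 + V_b² sin²(k₂a) / (4E(E − V_b))]⁻¹ = 1/1.139 = 0.878.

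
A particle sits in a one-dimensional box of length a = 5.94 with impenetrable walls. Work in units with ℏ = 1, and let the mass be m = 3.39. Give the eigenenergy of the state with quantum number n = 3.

E = 0.371

The infinite-well eigenfunctions ψ_n = √(2/a) sin(nπx/a) vanish at both walls, giving E_n = n²π²ℏ²/(2ma²).
E_3 = 3² × π² / (2 × 3.39 × 5.94²) = 0.3713.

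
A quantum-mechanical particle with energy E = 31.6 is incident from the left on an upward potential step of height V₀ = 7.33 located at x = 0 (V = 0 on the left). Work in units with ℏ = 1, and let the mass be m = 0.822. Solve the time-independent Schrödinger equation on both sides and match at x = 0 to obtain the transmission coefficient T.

On each side the TISE gives plane waves with k = √(2m(E − V))/ℏ: k₁ = √(2·0.822·31.6) = 7.208, k₂ = √(2·0.822·24.27) = 6.317.
Matching ψ and ψ′ at x = 0 gives r = (k₁ − k₂)/(k₁ + k₂), so R = r² = 0.004341 and T = 1 − R = 0.9957.

T = 0.996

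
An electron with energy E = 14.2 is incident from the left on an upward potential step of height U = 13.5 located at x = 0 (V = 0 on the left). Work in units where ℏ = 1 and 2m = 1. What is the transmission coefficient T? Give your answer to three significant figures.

T = 0.595

On each side the TISE gives plane waves with k = √(2m(E − V))/ℏ: k₁ = √(2·½·14.2) = 3.768, k₂ = √(2·½·0.7) = 0.8367.
Matching ψ and ψ′ at x = 0 gives r = (k₁ − k₂)/(k₁ + k₂), so R = r² = 0.4053 and T = 1 − R = 0.5947.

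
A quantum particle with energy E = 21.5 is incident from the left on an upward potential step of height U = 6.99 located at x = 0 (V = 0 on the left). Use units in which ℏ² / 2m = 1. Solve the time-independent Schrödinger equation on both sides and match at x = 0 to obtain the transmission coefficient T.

T = 0.990

The wavenumbers are k₁ = √(2mE)/ℏ = 4.637 on the left and k₂ = √(2m(E − U))/ℏ = 3.809 on the right.
Continuity of ψ and ψ′ at the step yields the reflection amplitude r = (k₁ − k₂)/(k₁ + k₂) = 0.09799; thus R = |r|² = 0.009602, T = 0.9904.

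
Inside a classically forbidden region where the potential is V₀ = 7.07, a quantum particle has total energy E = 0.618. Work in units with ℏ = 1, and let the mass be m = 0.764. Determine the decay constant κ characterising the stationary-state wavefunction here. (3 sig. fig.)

κ = 3.14

Since E < V₀ the TISE in this region is ψ'' = κ²ψ with κ = √(2m(V₀ − E))/ℏ.
κ = √(2 × 0.764 × 6.452) = 3.140.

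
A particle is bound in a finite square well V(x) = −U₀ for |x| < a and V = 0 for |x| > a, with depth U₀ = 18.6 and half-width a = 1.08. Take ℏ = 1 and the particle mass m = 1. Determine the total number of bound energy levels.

Define the well-strength parameter z₀ = (a/ℏ)√(2mU₀) = 1.08 × √(2·1·18.6) = 6.587.
A new bound state (alternating even/odd) appears each time z₀ passes a multiple of π/2, so N = ⌊2z₀/π⌋ + 1 = ⌊4.193⌋ + 1 = 5.

N = 5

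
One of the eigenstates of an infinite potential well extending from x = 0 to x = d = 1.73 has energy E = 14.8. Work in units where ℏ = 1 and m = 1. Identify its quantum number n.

For an infinite well E_n = n²π²ℏ²/(2md²), so n = (d/πℏ)√(2mE).
n = (1.73/π) × √(2 × 1 × 14.8) = 2.996 → n = 3.

n = 3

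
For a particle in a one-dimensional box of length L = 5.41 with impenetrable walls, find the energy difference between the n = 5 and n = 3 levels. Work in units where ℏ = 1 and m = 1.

ΔE = 2.70

E_n = n²π²ℏ²/(2mL²), so ΔE = (5² − 3²) π²ℏ²/(2mL²).
ΔE = 16 × π² / (2 × 1 × 5.41²) = 2.698.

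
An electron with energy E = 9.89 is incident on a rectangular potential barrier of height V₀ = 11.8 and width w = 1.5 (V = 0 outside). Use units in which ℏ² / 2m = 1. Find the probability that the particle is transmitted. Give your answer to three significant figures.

T = 0.0343

Since E < V₀ the interior solution is evanescent with decay constant κ = √(2m(V₀ − E))/ℏ = 1.382.
κw = 2.073, sinh(κw) = 3.912.
The exact tunnelling result is T⁻¹ = 1 + V₀² sinh²(κw) / [4E(V₀ − E)] = 29.20, so T = 0.0343.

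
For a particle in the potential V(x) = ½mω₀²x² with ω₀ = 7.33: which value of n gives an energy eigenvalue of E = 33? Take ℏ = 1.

E_n = ℏω₀(n + ½) ⇒ n = E/(ℏω₀) − ½ = 33/7.33 − 0.5 = 4.002 → n = 4.

n = 4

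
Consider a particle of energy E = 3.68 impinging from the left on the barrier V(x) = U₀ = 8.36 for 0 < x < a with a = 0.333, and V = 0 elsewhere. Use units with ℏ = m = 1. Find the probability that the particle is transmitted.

E < U₀: inside the barrier ψ ∝ e^{±κx} with κ = √(2m(U₀ − E))/ℏ = 3.059.
κa = 1.019, sinh(κa) = 1.204.
Matching ψ, ψ′ at both faces gives T = [1 + U₀² sinh²(κa) / (4E(U₀ − E))]⁻¹ = 1/2.472 = 0.405.

T = 0.405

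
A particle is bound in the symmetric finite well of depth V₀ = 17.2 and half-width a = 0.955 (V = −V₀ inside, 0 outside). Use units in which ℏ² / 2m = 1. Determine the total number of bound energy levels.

N = 3

The dimensionless depth is z₀ = a√(2mV₀)/ℏ = 0.955 × √(17.20) = 3.961.
A new bound state (alternating even/odd) appears each time z₀ passes a multiple of π/2, so N = ⌊2z₀/π⌋ + 1 = ⌊2.521⌋ + 1 = 3.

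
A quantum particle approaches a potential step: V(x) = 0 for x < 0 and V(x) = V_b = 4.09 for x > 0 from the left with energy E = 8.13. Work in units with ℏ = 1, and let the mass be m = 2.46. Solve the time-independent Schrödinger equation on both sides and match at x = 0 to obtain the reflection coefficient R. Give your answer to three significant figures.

On each side the TISE gives plane waves with k = √(2m(E − V))/ℏ: k₁ = √(2·2.46·8.13) = 6.325, k₂ = √(2·2.46·4.04) = 4.458.
Continuity of ψ and ψ′ at the step yields the reflection amplitude r = (k₁ − k₂)/(k₁ + k₂) = 0.1731; thus R = |r|² = 0.02995, T = 0.9700.

R = 0.0300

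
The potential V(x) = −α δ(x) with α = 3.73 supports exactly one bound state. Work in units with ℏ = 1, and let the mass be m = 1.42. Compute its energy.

The bound state is ψ(x) = √κ e^{−κ|x|}. The derivative jump ψ'(0⁺) − ψ'(0⁻) = −(2mα/ℏ²)ψ(0) fixes κ = mα/ℏ² = 5.297.
Then E = −ℏ²κ²/(2m) = −mα²/(2ℏ²) = -9.878.

E = -9.88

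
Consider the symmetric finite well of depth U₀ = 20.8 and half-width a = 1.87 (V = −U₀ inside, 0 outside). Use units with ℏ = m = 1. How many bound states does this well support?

Define the well-strength parameter z₀ = (a/ℏ)√(2mU₀) = 1.87 × √(2·1·20.8) = 12.06.
The even/odd transcendental equations gain one root per π/2 in z₀, giving N = 1 + ⌊2z₀/π⌋ = 1 + ⌊7.678⌋ = 8.

N = 8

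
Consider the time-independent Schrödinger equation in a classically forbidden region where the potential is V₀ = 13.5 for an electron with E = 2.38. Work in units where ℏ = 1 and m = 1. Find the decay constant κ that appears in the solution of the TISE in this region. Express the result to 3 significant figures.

κ = 4.72

Since E < V₀ the TISE in this region is ψ'' = κ²ψ with κ = √(2m(V₀ − E))/ℏ.
κ = √(2 × 1 × 11.12) = 4.716.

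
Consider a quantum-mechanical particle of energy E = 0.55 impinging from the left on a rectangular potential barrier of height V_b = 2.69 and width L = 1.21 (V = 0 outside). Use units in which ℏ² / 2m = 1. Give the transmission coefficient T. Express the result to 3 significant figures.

Since E < V_b the interior solution is evanescent with decay constant κ = √(2m(V_b − E))/ℏ = 1.463.
κL = 1.770, sinh(κL) = 2.850.
Matching ψ, ψ′ at both faces gives T = [1 + V_b² sinh²(κL) / (4E(V_b − E))]⁻¹ = 1/13.49 = 0.0741.

T = 0.0741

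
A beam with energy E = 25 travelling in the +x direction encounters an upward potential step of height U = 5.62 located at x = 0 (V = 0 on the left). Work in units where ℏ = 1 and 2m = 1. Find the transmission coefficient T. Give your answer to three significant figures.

T = 0.996

On each side the TISE gives plane waves with k = √(2m(E − V))/ℏ: k₁ = √(2·½·25) = 5.000, k₂ = √(2·½·19.38) = 4.402.
Continuity of ψ and ψ′ at the step yields the reflection amplitude r = (k₁ − k₂)/(k₁ + k₂) = 0.06357; thus R = |r|² = 0.004041, T = 0.9960.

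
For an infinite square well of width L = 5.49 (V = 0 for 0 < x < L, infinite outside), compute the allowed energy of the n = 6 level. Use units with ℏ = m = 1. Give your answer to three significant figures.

E = 5.89

Requiring ψ(0) = ψ(L) = 0 quantises k = nπ/L, hence E_n = ℏ²k²/2m = n²π²ℏ²/(2mL²).
E_6 = 6² × π² / (2 × 1 × 5.49²) = 5.894.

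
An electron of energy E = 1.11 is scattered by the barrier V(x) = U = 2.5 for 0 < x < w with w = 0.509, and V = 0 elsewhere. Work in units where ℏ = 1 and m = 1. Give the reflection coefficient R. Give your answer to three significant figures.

Since E < U the interior solution is evanescent with decay constant κ = √(2m(U − E))/ℏ = 1.667.
κw = 0.8487, sinh(κw) = 0.9543.
The exact tunnelling result is T⁻¹ = 1 + U² sinh²(κw) / [4E(U − E)] = 1.922, so T = 0.520.
R = 1 − T = 0.480.

R = 0.480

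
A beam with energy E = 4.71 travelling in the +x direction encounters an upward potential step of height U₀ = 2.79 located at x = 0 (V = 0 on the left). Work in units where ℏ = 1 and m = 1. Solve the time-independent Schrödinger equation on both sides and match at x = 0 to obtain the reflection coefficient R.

R = 0.0487

On each side the TISE gives plane waves with k = √(2m(E − V))/ℏ: k₁ = √(2·1·4.71) = 3.069, k₂ = √(2·1·1.92) = 1.960.
Continuity of ψ and ψ′ at the step yields the reflection amplitude r = (k₁ − k₂)/(k₁ + k₂) = 0.2207; thus R = |r|² = 0.04869, T = 0.9513.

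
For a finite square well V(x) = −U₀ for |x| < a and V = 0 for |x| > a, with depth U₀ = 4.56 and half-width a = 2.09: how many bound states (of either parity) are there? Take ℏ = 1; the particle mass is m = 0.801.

N = 4

The dimensionless depth is z₀ = a√(2mU₀)/ℏ = 2.09 × √(7.305) = 5.649.
The even/odd transcendental equations gain one root per π/2 in z₀, giving N = 1 + ⌊2z₀/π⌋ = 1 + ⌊3.596⌋ = 4.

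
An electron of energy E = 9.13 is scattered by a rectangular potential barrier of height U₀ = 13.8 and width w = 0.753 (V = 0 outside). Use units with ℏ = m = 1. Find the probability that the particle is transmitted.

T = 0.0354

Since E < U₀ the interior solution is evanescent with decay constant κ = √(2m(U₀ − E))/ℏ = 3.056.
κw = 2.301, sinh(κw) = 4.943.
The exact tunnelling result is T⁻¹ = 1 + U₀² sinh²(κw) / [4E(U₀ − E)] = 28.29, so T = 0.0354.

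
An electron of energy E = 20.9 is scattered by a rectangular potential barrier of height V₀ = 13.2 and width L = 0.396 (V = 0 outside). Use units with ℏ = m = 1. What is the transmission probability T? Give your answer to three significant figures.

T = 0.787

E > V₀: inside the barrier k₂ = √(2m(E − V₀))/ℏ = 3.924, k₂L = 1.554.
T = [1 + V₀² sin²(k₂L) / (4E(E − V₀))]⁻¹ = 1/1.271 = 0.787.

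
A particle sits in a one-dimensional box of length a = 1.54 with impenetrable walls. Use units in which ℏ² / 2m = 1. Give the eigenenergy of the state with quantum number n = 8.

E = 266

The infinite-well eigenfunctions ψ_n = √(2/a) sin(nπx/a) vanish at both walls, giving E_n = n²π²ℏ²/(2ma²).
E_8 = 8² × π² / (2 × 0.5 × 1.54²) = 266.3.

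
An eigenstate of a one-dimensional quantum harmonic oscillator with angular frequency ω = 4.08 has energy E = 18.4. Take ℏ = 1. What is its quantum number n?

n = 4

E_n = ℏω(n + ½) ⇒ n = E/(ℏω) − ½ = 18.4/4.08 − 0.5 = 4.010 → n = 4.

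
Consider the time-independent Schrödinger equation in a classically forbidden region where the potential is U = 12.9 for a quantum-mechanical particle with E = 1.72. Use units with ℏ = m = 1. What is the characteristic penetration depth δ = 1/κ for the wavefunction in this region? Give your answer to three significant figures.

δ = 0.211

Since E < U the TISE in this region is ψ'' = κ²ψ with κ = √(2m(U − E))/ℏ.
κ = √(2 × 1 × 11.18) = 4.729. The penetration depth is δ = 1/κ = 0.211.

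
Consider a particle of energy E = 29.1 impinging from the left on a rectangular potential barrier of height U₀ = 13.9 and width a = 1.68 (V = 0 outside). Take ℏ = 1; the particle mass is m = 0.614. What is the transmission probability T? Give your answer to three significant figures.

Above the barrier the interior wavenumber is k₂ = √(2m(E − U₀))/ℏ = 4.320, giving phase k₂a = 7.258.
T = [1 + U₀² sin²(k₂a) / (4E(E − U₀))]⁻¹ = 1/1.075 = 0.930.

T = 0.930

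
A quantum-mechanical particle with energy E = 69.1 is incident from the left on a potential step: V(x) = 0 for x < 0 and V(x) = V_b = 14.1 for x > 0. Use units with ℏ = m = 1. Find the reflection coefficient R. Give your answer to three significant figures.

On each side the TISE gives plane waves with k = √(2m(E − V))/ℏ: k₁ = √(2·1·69.1) = 11.76, k₂ = √(2·1·55) = 10.49.
Continuity of ψ and ψ′ at the step yields the reflection amplitude r = (k₁ − k₂)/(k₁ + k₂) = 0.05699; thus R = |r|² = 0.003248, T = 0.9968.

R = 0.00325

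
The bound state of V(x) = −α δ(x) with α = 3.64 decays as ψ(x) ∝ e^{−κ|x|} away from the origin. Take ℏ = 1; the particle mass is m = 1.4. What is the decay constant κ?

κ = 5.10

Integrate −(ℏ²/2m)ψ'' − αδ(x)ψ = Eψ from −ε to +ε: the ψ'' term gives ψ'(0⁺) − ψ'(0⁻) and the δ term gives −(2mα/ℏ²)ψ(0).
With ψ ∝ e^{−κ|x|} this yields −2κ = −2mα/ℏ², so κ = mα/ℏ² = 5.096.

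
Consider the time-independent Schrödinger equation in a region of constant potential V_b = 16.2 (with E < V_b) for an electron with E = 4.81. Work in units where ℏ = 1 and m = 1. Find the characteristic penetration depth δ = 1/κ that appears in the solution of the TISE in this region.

δ = 0.210

Since E < V_b the TISE in this region is ψ'' = κ²ψ with κ = √(2m(V_b − E))/ℏ.
κ = √(2 × 1 × 11.39) = 4.773. The penetration depth is δ = 1/κ = 0.210.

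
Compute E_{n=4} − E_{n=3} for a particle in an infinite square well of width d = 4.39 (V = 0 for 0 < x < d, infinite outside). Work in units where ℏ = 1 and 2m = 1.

E_n = n²π²ℏ²/(2md²), so ΔE = (4² − 3²) π²ℏ²/(2md²).
ΔE = 7 × π² / (2 × 0.5 × 4.39²) = 3.585.

ΔE = 3.58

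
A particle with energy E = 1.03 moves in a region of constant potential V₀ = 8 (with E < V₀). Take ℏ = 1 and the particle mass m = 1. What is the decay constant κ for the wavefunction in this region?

κ = 3.73

Since E < V₀ the TISE in this region is ψ'' = κ²ψ with κ = √(2m(V₀ − E))/ℏ.
κ = √(2 × 1 × 6.97) = 3.734.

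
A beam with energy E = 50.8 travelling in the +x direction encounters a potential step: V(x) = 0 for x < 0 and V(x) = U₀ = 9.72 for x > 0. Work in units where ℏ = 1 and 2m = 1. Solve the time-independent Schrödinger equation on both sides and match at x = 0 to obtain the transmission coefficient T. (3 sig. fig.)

On each side the TISE gives plane waves with k = √(2m(E − V))/ℏ: k₁ = √(2·½·50.8) = 7.127, k₂ = √(2·½·41.08) = 6.409.
Matching ψ and ψ′ at x = 0 gives r = (k₁ − k₂)/(k₁ + k₂), so R = r² = 0.002814 and T = 1 − R = 0.9972.

T = 0.997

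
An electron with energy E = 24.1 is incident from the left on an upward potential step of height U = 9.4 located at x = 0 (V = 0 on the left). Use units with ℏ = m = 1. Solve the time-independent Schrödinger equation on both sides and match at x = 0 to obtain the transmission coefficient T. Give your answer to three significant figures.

T = 0.985

On each side the TISE gives plane waves with k = √(2m(E − V))/ℏ: k₁ = √(2·1·24.1) = 6.943, k₂ = √(2·1·14.7) = 5.422.
Continuity of ψ and ψ′ at the step yields the reflection amplitude r = (k₁ − k₂)/(k₁ + k₂) = 0.1230; thus R = |r|² = 0.01512, T = 0.9849.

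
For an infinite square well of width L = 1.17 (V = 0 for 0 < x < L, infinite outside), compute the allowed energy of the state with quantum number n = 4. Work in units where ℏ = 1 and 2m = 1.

E = 115

Requiring ψ(0) = ψ(L) = 0 quantises k = nπ/L, hence E_n = ℏ²k²/2m = n²π²ℏ²/(2mL²).
E_4 = 4² × π² / (2 × 0.5 × 1.17²) = 115.4.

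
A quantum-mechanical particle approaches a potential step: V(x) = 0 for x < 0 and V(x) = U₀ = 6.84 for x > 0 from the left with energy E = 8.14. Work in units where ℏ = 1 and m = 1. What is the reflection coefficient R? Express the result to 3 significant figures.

R = 0.184

The wavenumbers are k₁ = √(2mE)/ℏ = 4.035 on the left and k₂ = √(2m(E − U₀))/ℏ = 1.612 on the right.
Matching ψ and ψ′ at x = 0 gives r = (k₁ − k₂)/(k₁ + k₂), so R = r² = 0.1840 and T = 1 − R = 0.8160.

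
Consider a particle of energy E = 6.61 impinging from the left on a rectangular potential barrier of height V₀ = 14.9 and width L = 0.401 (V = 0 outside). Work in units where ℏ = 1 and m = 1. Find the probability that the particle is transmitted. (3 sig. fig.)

T = 0.140

Since E < V₀ the interior solution is evanescent with decay constant κ = √(2m(V₀ − E))/ℏ = 4.072.
κL = 1.633, sinh(κL) = 2.461.
The exact tunnelling result is T⁻¹ = 1 + V₀² sinh²(κL) / [4E(V₀ − E)] = 7.137, so T = 0.140.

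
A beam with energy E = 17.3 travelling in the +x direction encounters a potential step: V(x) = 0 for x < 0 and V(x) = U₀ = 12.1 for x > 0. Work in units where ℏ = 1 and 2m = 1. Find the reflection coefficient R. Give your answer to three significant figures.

R = 0.0851

The wavenumbers are k₁ = √(2mE)/ℏ = 4.159 on the left and k₂ = √(2m(E − U₀))/ℏ = 2.280 on the right.
Continuity of ψ and ψ′ at the step yields the reflection amplitude r = (k₁ − k₂)/(k₁ + k₂) = 0.2918; thus R = |r|² = 0.08514, T = 0.9149.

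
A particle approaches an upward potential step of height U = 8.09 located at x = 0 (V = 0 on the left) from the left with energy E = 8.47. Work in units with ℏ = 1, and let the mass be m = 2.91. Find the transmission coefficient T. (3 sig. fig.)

T = 0.577

On each side the TISE gives plane waves with k = √(2m(E − V))/ℏ: k₁ = √(2·2.91·8.47) = 7.021, k₂ = √(2·2.91·0.38) = 1.487.
Matching ψ and ψ′ at x = 0 gives r = (k₁ − k₂)/(k₁ + k₂), so R = r² = 0.4230 and T = 1 − R = 0.5770.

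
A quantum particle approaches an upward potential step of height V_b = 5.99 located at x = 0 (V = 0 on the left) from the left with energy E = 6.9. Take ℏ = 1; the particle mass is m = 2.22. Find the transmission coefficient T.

T = 0.782

The wavenumbers are k₁ = √(2mE)/ℏ = 5.535 on the left and k₂ = √(2m(E − V_b))/ℏ = 2.010 on the right.
Continuity of ψ and ψ′ at the step yields the reflection amplitude r = (k₁ − k₂)/(k₁ + k₂) = 0.4672; thus R = |r|² = 0.2183, T = 0.7817.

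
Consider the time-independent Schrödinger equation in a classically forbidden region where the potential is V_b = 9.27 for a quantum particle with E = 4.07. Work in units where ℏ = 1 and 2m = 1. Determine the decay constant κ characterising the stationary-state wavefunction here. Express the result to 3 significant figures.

κ = 2.28

Since E < V_b the TISE in this region is ψ'' = κ²ψ with κ = √(2m(V_b − E))/ℏ.
κ = √(2 × 0.5 × 5.2) = 2.280.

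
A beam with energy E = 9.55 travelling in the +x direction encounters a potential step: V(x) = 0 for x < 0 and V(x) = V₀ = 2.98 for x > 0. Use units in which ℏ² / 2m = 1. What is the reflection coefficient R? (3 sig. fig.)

R = 0.00869

On each side the TISE gives plane waves with k = √(2m(E − V))/ℏ: k₁ = √(2·½·9.55) = 3.090, k₂ = √(2·½·6.57) = 2.563.
Continuity of ψ and ψ′ at the step yields the reflection amplitude r = (k₁ − k₂)/(k₁ + k₂) = 0.09324; thus R = |r|² = 0.008693, T = 0.9913.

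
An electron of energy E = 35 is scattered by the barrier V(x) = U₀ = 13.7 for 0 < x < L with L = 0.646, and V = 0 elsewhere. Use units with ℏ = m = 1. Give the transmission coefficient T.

T = 0.954

E > U₀: inside the barrier k₂ = √(2m(E − U₀))/ℏ = 6.527, k₂L = 4.216.
T = [1 + U₀² sin²(k₂L) / (4E(E − U₀))]⁻¹ = 1/1.049 = 0.954.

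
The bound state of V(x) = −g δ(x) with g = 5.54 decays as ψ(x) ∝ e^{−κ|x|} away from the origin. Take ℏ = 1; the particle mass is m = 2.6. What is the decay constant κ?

κ = 14.4

Integrate −(ℏ²/2m)ψ'' − gδ(x)ψ = Eψ from −ε to +ε: the ψ'' term gives ψ'(0⁺) − ψ'(0⁻) and the δ term gives −(2mg/ℏ²)ψ(0).
With ψ ∝ e^{−κ|x|} this yields −2κ = −2mg/ℏ², so κ = mg/ℏ² = 14.40.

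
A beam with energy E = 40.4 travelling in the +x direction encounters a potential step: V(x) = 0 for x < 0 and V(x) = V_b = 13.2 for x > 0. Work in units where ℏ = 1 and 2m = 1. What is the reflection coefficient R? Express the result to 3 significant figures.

The wavenumbers are k₁ = √(2mE)/ℏ = 6.356 on the left and k₂ = √(2m(E − V_b))/ℏ = 5.215 on the right.
Continuity of ψ and ψ′ at the step yields the reflection amplitude r = (k₁ − k₂)/(k₁ + k₂) = 0.09858; thus R = |r|² = 0.009718, T = 0.9903.

R = 0.00972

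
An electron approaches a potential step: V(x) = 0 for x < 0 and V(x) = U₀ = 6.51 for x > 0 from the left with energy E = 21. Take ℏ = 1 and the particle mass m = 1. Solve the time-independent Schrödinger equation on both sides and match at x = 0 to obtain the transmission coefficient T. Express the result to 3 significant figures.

T = 0.991

On each side the TISE gives plane waves with k = √(2m(E − V))/ℏ: k₁ = √(2·1·21) = 6.481, k₂ = √(2·1·14.49) = 5.383.
Matching ψ and ψ′ at x = 0 gives r = (k₁ − k₂)/(k₁ + k₂), so R = r² = 0.008556 and T = 1 − R = 0.9914.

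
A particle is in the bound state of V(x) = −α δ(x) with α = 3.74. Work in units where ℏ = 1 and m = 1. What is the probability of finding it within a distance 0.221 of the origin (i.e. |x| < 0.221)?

The normalised bound state is ψ = √κ e^{−κ|x|} with κ = mα/ℏ² = 3.740.
P(|x| < d) = ∫_{−d}^{d} κ e^{−2κ|x|} dx = 1 − e^{−2κd} = 1 − e^{−1.653} = 0.8085.

P = 0.809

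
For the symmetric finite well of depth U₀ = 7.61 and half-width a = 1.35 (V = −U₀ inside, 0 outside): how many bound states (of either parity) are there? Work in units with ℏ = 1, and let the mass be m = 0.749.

N = 3

The dimensionless depth is z₀ = a√(2mU₀)/ℏ = 1.35 × √(11.40) = 4.558.
A new bound state (alternating even/odd) appears each time z₀ passes a multiple of π/2, so N = ⌊2z₀/π⌋ + 1 = ⌊2.902⌋ + 1 = 3.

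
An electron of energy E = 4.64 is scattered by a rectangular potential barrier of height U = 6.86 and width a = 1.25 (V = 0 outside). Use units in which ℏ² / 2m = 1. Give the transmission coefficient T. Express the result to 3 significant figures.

T = 0.0815

E < U: inside the barrier ψ ∝ e^{±κx} with κ = √(2m(U − E))/ℏ = 1.490.
κa = 1.862, sinh(κa) = 3.142.
The exact tunnelling result is T⁻¹ = 1 + U² sinh²(κa) / [4E(U − E)] = 12.28, so T = 0.0815.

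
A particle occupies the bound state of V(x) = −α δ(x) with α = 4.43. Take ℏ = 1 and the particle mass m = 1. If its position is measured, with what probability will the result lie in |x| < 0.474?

The normalised bound state is ψ = √κ e^{−κ|x|} with κ = mα/ℏ² = 4.430.
P(|x| < d) = ∫_{−d}^{d} κ e^{−2κ|x|} dx = 1 − e^{−2κd} = 1 − e^{−4.200} = 0.9850.

P = 0.985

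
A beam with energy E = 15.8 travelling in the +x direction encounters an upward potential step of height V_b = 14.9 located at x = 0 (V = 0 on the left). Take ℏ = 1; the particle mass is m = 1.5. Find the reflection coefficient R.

The wavenumbers are k₁ = √(2mE)/ℏ = 6.885 on the left and k₂ = √(2m(E − V_b))/ℏ = 1.643 on the right.
Matching ψ and ψ′ at x = 0 gives r = (k₁ − k₂)/(k₁ + k₂), so R = r² = 0.3778 and T = 1 − R = 0.6222.

R = 0.378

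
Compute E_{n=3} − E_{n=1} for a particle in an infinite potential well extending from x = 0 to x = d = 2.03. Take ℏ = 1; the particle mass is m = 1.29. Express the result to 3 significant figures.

E_n = n²π²ℏ²/(2md²), so ΔE = (3² − 1²) π²ℏ²/(2md²).
ΔE = 8 × π² / (2 × 1.29 × 2.03²) = 7.426.

ΔE = 7.43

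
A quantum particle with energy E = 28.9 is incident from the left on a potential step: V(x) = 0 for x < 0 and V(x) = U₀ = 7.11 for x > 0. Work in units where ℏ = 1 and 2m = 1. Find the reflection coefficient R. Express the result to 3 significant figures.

The wavenumbers are k₁ = √(2mE)/ℏ = 5.376 on the left and k₂ = √(2m(E − U₀))/ℏ = 4.668 on the right.
Continuity of ψ and ψ′ at the step yields the reflection amplitude r = (k₁ − k₂)/(k₁ + k₂) = 0.07048; thus R = |r|² = 0.004968, T = 0.9950.

R = 0.00497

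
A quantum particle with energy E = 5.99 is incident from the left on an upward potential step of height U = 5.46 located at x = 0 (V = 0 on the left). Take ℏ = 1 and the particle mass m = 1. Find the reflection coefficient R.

R = 0.293

The wavenumbers are k₁ = √(2mE)/ℏ = 3.461 on the left and k₂ = √(2m(E − U))/ℏ = 1.030 on the right.
Matching ψ and ψ′ at x = 0 gives r = (k₁ − k₂)/(k₁ + k₂), so R = r² = 0.2932 and T = 1 − R = 0.7068.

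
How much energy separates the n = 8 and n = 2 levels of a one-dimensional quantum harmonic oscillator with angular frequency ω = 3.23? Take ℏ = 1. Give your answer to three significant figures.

ΔE = 19.4

E_n = ℏω(n + ½), so ΔE = (8 − 2) ℏω = 6 × 3.23 = 19.38.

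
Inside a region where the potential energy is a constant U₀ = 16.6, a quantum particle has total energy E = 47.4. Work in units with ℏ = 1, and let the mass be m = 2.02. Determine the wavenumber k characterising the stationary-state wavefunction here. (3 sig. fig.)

k = 11.2

With E > U₀ the solution is oscillatory, ψ ∝ e^{±ikx} with k = √(2m(E − U₀))/ℏ.
k = √(2 × 2.02 × 30.8) = 11.15.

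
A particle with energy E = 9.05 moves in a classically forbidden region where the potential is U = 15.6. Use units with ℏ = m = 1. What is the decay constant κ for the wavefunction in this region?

κ = 3.62

Since E < U the TISE in this region is ψ'' = κ²ψ with κ = √(2m(U − E))/ℏ.
κ = √(2 × 1 × 6.55) = 3.619.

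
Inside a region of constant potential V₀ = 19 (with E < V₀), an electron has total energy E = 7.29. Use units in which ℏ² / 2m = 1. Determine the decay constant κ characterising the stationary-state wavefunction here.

Since E < V₀ the TISE in this region is ψ'' = κ²ψ with κ = √(2m(V₀ − E))/ℏ.
κ = √(2 × 0.5 × 11.71) = 3.422.

κ = 3.42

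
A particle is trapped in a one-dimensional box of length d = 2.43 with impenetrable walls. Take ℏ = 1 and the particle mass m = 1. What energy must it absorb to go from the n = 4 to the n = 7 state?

E_n = n²π²ℏ²/(2md²), so ΔE = (7² − 4²) π²ℏ²/(2md²).
ΔE = 33 × π² / (2 × 1 × 2.43²) = 27.58.

ΔE = 27.6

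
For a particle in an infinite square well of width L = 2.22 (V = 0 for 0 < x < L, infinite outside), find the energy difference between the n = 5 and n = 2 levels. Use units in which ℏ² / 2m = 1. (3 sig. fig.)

ΔE = 42.1

E_n = n²π²ℏ²/(2mL²), so ΔE = (5² − 2²) π²ℏ²/(2mL²).
ΔE = 21 × π² / (2 × 0.5 × 2.22²) = 42.05.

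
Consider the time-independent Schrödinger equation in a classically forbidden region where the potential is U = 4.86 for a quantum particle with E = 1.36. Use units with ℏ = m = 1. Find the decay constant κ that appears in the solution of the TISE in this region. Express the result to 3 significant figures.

κ = 2.65

Since E < U the TISE in this region is ψ'' = κ²ψ with κ = √(2m(U − E))/ℏ.
κ = √(2 × 1 × 3.5) = 2.646.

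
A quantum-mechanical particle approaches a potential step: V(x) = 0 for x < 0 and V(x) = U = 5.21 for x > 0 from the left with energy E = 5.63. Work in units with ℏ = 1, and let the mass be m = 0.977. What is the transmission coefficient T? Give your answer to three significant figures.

The wavenumbers are k₁ = √(2mE)/ℏ = 3.317 on the left and k₂ = √(2m(E − U))/ℏ = 0.9059 on the right.
Matching ψ and ψ′ at x = 0 gives r = (k₁ − k₂)/(k₁ + k₂), so R = r² = 0.3260 and T = 1 − R = 0.6740.

T = 0.674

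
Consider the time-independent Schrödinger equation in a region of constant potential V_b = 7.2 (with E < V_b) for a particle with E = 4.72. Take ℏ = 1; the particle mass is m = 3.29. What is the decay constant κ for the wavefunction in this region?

κ = 4.04

Since E < V_b the TISE in this region is ψ'' = κ²ψ with κ = √(2m(V_b − E))/ℏ.
κ = √(2 × 3.29 × 2.48) = 4.040.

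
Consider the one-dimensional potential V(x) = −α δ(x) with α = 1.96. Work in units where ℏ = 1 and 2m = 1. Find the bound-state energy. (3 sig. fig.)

For x ≠ 0 the bound state is ψ ∝ e^{−κ|x|}; integrating the TISE across the delta gives the cusp condition 2κ = 2mα/ℏ², so κ = 0.9800.
Then E = −ℏ²κ²/(2m) = −mα²/(2ℏ²) = -0.9604.

E = -0.960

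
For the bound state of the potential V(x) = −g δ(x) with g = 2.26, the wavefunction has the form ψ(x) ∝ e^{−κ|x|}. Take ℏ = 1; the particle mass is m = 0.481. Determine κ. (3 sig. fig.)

Integrate −(ℏ²/2m)ψ'' − gδ(x)ψ = Eψ from −ε to +ε: the ψ'' term gives ψ'(0⁺) − ψ'(0⁻) and the δ term gives −(2mg/ℏ²)ψ(0).
With ψ ∝ e^{−κ|x|} this yields −2κ = −2mg/ℏ², so κ = mg/ℏ² = 1.087.

κ = 1.09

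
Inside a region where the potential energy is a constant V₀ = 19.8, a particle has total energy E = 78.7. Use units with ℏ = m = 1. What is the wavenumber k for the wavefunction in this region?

With E > V₀ the solution is oscillatory, ψ ∝ e^{±ikx} with k = √(2m(E − V₀))/ℏ.
k = √(2 × 1 × 58.9) = 10.85.

k = 10.9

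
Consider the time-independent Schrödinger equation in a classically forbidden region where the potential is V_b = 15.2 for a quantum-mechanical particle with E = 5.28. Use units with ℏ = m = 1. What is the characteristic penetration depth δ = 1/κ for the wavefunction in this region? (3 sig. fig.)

δ = 0.225

Since E < V_b the TISE in this region is ψ'' = κ²ψ with κ = √(2m(V_b − E))/ℏ.
κ = √(2 × 1 × 9.92) = 4.454. The penetration depth is δ = 1/κ = 0.225.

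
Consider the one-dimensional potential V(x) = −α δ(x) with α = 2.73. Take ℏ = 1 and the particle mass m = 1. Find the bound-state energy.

For x ≠ 0 the bound state is ψ ∝ e^{−κ|x|}; integrating the TISE across the delta gives the cusp condition 2κ = 2mα/ℏ², so κ = 2.730.
Then E = −ℏ²κ²/(2m) = −mα²/(2ℏ²) = -3.726.

E = -3.73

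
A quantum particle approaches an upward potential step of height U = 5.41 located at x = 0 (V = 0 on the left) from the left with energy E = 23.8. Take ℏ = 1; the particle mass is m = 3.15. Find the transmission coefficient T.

T = 0.996

The wavenumbers are k₁ = √(2mE)/ℏ = 12.24 on the left and k₂ = √(2m(E − U))/ℏ = 10.76 on the right.
Continuity of ψ and ψ′ at the step yields the reflection amplitude r = (k₁ − k₂)/(k₁ + k₂) = 0.06438; thus R = |r|² = 0.004145, T = 0.9959.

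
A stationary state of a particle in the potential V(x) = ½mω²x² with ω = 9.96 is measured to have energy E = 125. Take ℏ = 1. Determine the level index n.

n = 12

Invert E_n = (n + ½)ℏω: n = E/ℏω − ½ = 12.050, so n = 12.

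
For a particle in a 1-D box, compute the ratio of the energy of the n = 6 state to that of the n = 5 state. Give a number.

1.44

Since E_n ∝ n², the ratio is (6/5)² = 1.44.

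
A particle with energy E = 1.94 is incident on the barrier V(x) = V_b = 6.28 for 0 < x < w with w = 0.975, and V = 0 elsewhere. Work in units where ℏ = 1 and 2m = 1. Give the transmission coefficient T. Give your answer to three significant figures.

T = 0.0574

E < V_b: inside the barrier ψ ∝ e^{±κx} with κ = √(2m(V_b − E))/ℏ = 2.083.
κw = 2.031, sinh(κw) = 3.746.
The exact tunnelling result is T⁻¹ = 1 + V_b² sinh²(κw) / [4E(V_b − E)] = 17.43, so T = 0.0574.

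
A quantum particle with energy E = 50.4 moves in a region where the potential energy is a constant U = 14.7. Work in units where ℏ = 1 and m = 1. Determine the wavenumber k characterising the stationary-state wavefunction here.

With E > U the solution is oscillatory, ψ ∝ e^{±ikx} with k = √(2m(E − U))/ℏ.
k = √(2 × 1 × 35.7) = 8.450.

k = 8.45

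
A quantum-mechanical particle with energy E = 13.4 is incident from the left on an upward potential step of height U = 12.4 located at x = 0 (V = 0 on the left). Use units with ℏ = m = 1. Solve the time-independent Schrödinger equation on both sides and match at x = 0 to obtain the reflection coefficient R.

R = 0.326

The wavenumbers are k₁ = √(2mE)/ℏ = 5.177 on the left and k₂ = √(2m(E − U))/ℏ = 1.414 on the right.
Matching ψ and ψ′ at x = 0 gives r = (k₁ − k₂)/(k₁ + k₂), so R = r² = 0.3259 and T = 1 − R = 0.6741.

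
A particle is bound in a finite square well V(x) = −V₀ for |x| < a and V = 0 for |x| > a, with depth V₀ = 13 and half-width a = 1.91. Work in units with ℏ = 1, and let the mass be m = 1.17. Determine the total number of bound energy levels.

Define the well-strength parameter z₀ = (a/ℏ)√(2mV₀) = 1.91 × √(2·1.17·13) = 10.53.
A new bound state (alternating even/odd) appears each time z₀ passes a multiple of π/2, so N = ⌊2z₀/π⌋ + 1 = ⌊6.706⌋ + 1 = 7.

N = 7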